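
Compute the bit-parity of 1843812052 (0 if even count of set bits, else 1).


0b1101101111001100101011011010100 has 18 ones => parity 0

0


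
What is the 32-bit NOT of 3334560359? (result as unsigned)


~0b11000110110000010101101001100111 = 0b111001001111101010010110011000 = 960406936 (32-bit unsigned)

960406936


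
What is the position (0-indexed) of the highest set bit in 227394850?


0b1101100011011100010100100010. Highest set bit at position 27

27


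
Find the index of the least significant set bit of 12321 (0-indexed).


0b11000000100001. Lowest set bit at position 0

0


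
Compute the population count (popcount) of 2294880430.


0b10001000110010010001100010101110 has 13 set bits

13


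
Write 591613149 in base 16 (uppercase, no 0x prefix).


591613149 = 23434CDD hex

23434CDD


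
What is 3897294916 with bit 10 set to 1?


3897294916 | (1 << 10) = 3897294916 | 1024 = 3897295940

3897295940


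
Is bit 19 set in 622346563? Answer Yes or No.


0b100101000110000100000101000011, bit 19 = 1. Yes

Yes


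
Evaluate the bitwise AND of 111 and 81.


0b1101111 & 0b1010001 = 0b1000001 = 65

65


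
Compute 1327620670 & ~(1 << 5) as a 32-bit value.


1327620670 & ~(1 << 5) = 1327620638

1327620638


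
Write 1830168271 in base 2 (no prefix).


1830168271 = 1101101000101100010011011001111 in binary

1101101000101100010011011001111


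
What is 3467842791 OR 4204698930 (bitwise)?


0b11001110101100110001010011100111 | 0b11111010100111101001110100110010 = 0b11111110101111111001110111110111 = 4273970679

4273970679


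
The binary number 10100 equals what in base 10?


10100 in decimal = 20

20


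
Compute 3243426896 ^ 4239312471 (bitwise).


0b11000001010100101100010001010000 ^ 0b11111100101011101100011001010111 = 0b111101111111000000001000000111 = 1039925767

1039925767


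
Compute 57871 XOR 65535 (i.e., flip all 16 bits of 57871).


57871 ^ 65535 = 7664

7664


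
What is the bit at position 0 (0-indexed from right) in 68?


0b1000100, position 0 = 0

0


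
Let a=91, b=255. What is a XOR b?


91 ^ 255 = 164

164


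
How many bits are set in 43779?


0b1010101100000011 has 7 set bits

7


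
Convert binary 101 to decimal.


101 in decimal = 5

5


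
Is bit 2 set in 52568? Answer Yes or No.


0b1100110101011000, bit 2 = 0. No

No


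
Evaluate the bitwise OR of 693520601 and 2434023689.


0b101001010101100100100011011001 | 0b10010001000101000100000100001001 = 0b10111001010101100100100111011001 = 3109439961

3109439961


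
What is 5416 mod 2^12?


5416 & 4095 = 1320

1320


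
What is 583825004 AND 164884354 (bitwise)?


0b100010110011000111011001101100 & 0b1001110100111110111110000010 = 0b110000000110011000000000 = 12609024

12609024


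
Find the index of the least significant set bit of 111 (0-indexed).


0b1101111. Lowest set bit at position 0

0


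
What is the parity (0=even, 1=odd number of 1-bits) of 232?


0b11101000 has 4 ones => parity 0

0


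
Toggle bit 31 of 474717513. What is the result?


474717513 ^ (1 << 31) = 474717513 ^ 2147483648 = 2622201161

2622201161


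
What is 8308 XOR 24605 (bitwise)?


0b10000001110100 ^ 0b110000000011101 = 0b100000001101001 = 16489

16489


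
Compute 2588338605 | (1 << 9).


2588338605 | (1 << 9) = 2588338605 | 512 = 2588339117

2588339117


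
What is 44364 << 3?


0b1010110101001100 << 3 = 0b1010110101001100000 = 354912

354912


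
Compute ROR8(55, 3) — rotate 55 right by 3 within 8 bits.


Rotate 0b110111 right by 3 (8-bit) = 0b11100110 = 230

230


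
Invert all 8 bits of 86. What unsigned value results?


86 ^ 255 = 169

169


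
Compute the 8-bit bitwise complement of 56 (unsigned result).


~0b111000 = 0b11000111 = 199 (8-bit unsigned)

199


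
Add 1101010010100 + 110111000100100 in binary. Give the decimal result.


1101010010100 + 110111000100100 = 1000100010111000 = 35000

35000


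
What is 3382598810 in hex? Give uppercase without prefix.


3382598810 = C99E5C9A hex

C99E5C9A


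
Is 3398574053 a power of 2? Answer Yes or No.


0b11001010100100100001111111100101. Multiple bits set => No

No


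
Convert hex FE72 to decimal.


FE72 hex = 65138 decimal

65138


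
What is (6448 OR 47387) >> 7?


Step 1: 6448 | 47387 = 47419
Step 2: 47419 >> 7 = 370

370


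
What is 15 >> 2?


0b1111 >> 2 = 0b11 = 3

3


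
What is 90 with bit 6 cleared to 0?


90 & ~(1 << 6) = 26

26


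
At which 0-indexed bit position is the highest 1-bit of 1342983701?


0b1010000000011000100111000010101. Highest set bit at position 30

30


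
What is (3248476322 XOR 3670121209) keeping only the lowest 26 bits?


Step 1: 3248476322 ^ 3670121209 = 459164251
Step 2: 459164251 & 67108863 = 56511067

56511067


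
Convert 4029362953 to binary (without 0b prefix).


4029362953 = 11110000001010110011001100001001 in binary

11110000001010110011001100001001


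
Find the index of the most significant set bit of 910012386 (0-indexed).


0b110110001111011010111111100010. Highest set bit at position 29

29


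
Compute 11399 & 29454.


0b10110010000111 & 0b111001100001110 = 0b10000000000110 = 8198

8198


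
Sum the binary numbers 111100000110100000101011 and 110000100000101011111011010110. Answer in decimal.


111100000110100000101011 + 110000100000101011111011010110 = 110001011100110010011100000001 = 829630209

829630209


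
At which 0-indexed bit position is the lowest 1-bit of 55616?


0b1101100101000000. Lowest set bit at position 6

6


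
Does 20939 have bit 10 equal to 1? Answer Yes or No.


0b101000111001011, bit 10 = 0. No

No


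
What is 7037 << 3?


0b1101101111101 << 3 = 0b1101101111101000 = 56296

56296


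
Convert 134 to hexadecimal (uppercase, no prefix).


134 = 86 hex

86


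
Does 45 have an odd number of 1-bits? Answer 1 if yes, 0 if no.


0b101101 has 4 ones => parity 0

0


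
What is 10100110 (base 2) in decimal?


10100110 in decimal = 166

166


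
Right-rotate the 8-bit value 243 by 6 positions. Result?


Rotate 0b11110011 right by 6 (8-bit) = 0b11001111 = 207

207


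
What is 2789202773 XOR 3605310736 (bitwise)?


0b10100110001111111101101101010101 ^ 0b11010110111001001010110100010000 = 0b1110000110110110111011001000101 = 1893430853

1893430853


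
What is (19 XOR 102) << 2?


Step 1: 19 ^ 102 = 117
Step 2: 117 << 2 = 468

468


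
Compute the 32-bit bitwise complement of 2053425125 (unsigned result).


~0b1111010011001001100011111100101 = 0b10000101100110110011100000011010 = 2241542170 (32-bit unsigned)

2241542170


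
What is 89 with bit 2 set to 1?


89 | (1 << 2) = 89 | 4 = 93

93


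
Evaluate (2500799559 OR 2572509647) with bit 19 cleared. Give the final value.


Step 1: 2500799559 | 2572509647 = 2640276943
Step 2: 2640276943 & ~(1 << 19) = 2639752655

2639752655


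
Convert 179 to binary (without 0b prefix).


179 = 10110011 in binary

10110011


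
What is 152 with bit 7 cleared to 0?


152 & ~(1 << 7) = 24

24


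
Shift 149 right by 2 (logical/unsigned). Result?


0b10010101 >> 2 = 0b100101 = 37

37


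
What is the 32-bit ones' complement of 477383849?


477383849 ^ 4294967295 = 3817583446

3817583446


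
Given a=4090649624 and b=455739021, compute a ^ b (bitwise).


4090649624 ^ 455739021 = 3908590229

3908590229


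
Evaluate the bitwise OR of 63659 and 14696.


0b1111100010101011 | 0b11100101101000 = 0b1111100111101011 = 63979

63979


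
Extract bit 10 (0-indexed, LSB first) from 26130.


0b110011000010010, position 10 = 1

1


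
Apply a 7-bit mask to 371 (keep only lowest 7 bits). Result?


371 & 127 = 115

115


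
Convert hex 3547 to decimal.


3547 hex = 13639 decimal

13639


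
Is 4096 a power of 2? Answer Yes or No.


0b1000000000000. Only one bit set => Yes

Yes


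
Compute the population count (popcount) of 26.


0b11010 has 3 set bits

3


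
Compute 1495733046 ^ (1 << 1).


1495733046 ^ (1 << 1) = 1495733046 ^ 2 = 1495733044

1495733044


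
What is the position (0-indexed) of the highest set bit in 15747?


0b11110110000011. Highest set bit at position 13

13


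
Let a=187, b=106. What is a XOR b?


187 ^ 106 = 209

209


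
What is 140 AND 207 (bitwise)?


0b10001100 & 0b11001111 = 0b10001100 = 140

140


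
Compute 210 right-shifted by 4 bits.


0b11010010 >> 4 = 0b1101 = 13

13


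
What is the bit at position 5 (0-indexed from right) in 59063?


0b1110011010110111, position 5 = 1

1


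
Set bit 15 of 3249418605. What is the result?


3249418605 | (1 << 15) = 3249418605 | 32768 = 3249451373

3249451373


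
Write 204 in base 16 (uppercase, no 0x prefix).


204 = CC hex

CC


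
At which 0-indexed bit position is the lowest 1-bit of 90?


0b1011010. Lowest set bit at position 1

1


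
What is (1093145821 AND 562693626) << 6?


Step 1: 1093145821 & 562693626 = 17302744
Step 2: 17302744 << 6 = 1107375616

1107375616


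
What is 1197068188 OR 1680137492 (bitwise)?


0b1000111010110011100111110011100 | 0b1100100001001001101110100010100 = 0b1100111011111011101111110011100 = 1736302492

1736302492


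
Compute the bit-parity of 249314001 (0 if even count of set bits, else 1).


0b1110110111000011101011010001 has 16 ones => parity 0

0


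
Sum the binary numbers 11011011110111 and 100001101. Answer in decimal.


11011011110111 + 100001101 = 11100000000100 = 14340

14340


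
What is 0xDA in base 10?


DA hex = 218 decimal

218


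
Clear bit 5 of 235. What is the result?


235 & ~(1 << 5) = 203

203


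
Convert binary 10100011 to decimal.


10100011 in decimal = 163

163


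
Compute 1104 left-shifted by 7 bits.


0b10001010000 << 7 = 0b100010100000000000 = 141312

141312


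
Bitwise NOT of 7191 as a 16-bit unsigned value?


~0b1110000010111 = 0b1110001111101000 = 58344 (16-bit unsigned)

58344


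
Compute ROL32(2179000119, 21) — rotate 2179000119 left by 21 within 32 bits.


Rotate 0b10000001111000001110011100110111 left by 21 (32-bit) = 0b11100110111100000011110000011100 = 3874503708

3874503708


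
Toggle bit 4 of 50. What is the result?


50 ^ (1 << 4) = 50 ^ 16 = 34

34


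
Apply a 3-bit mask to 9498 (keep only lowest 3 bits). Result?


9498 & 7 = 2

2


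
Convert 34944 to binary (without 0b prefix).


34944 = 1000100010000000 in binary

1000100010000000


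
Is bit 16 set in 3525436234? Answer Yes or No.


0b11010010001000011110001101001010, bit 16 = 1. Yes

Yes


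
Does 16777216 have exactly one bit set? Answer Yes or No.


0b1000000000000000000000000. Only one bit set => Yes

Yes


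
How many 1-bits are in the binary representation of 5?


0b101 has 2 set bits

2


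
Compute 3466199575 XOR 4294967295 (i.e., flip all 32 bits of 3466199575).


3466199575 ^ 4294967295 = 828767720

828767720


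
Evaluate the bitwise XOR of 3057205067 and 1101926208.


0b10110110001110010011111101001011 ^ 0b1000001101011100000111101000000 = 0b11110111100101110011000000001011 = 4153880587

4153880587


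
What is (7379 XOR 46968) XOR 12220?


Step 1: 7379 ^ 46968 = 43947
Step 2: 43947 ^ 12220 = 33815

33815


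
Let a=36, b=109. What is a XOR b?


36 ^ 109 = 73

73


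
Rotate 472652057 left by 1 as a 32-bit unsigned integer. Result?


Rotate 0b11100001011000001100100011001 left by 1 (32-bit) = 0b111000010110000011001000110010 = 945304114

945304114


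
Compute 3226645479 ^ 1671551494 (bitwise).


0b11000000010100101011001111100111 ^ 0b1100011101000011101101000000110 = 0b10100011111100110110100111100001 = 2750638561

2750638561


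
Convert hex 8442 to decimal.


8442 hex = 33858 decimal

33858


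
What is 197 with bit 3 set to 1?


197 | (1 << 3) = 197 | 8 = 205

205


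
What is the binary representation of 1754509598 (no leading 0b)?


1754509598 = 1101000100100111011000100011110 in binary

1101000100100111011000100011110


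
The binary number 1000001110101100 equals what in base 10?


1000001110101100 in decimal = 33708

33708


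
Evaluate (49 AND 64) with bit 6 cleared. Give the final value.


Step 1: 49 & 64 = 0
Step 2: 0 & ~(1 << 6) = 0

0


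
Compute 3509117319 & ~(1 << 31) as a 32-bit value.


3509117319 & ~(1 << 31) = 1361633671

1361633671


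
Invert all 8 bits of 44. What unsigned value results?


44 ^ 255 = 211

211


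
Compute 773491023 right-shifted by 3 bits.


0b101110000110101000100101001111 >> 3 = 0b101110000110101000100101001 = 96686377

96686377


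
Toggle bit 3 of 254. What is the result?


254 ^ (1 << 3) = 254 ^ 8 = 246

246


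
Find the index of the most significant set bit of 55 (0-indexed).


0b110111. Highest set bit at position 5

5


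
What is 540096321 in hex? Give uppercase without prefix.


540096321 = 20313741 hex

20313741


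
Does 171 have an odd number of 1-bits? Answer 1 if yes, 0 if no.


0b10101011 has 5 ones => parity 1

1


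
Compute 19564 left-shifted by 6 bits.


0b100110001101100 << 6 = 0b100110001101100000000 = 1252096

1252096


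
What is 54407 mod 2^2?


54407 & 3 = 3

3


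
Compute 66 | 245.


0b1000010 | 0b11110101 = 0b11110111 = 247

247


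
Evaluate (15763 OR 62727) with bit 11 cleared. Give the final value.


Step 1: 15763 | 62727 = 64919
Step 2: 64919 & ~(1 << 11) = 62871

62871


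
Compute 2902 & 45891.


0b101101010110 & 0b1011001101000011 = 0b1101000010 = 834

834


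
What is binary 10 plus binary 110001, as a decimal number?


10 + 110001 = 110011 = 51

51


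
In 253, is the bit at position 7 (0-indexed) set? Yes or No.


0b11111101, bit 7 = 1. Yes

Yes


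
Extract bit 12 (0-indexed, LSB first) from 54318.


0b1101010000101110, position 12 = 1

1


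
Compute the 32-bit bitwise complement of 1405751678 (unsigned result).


~0b1010011110010100001000101111110 = 0b10101100001101011110111010000001 = 2889215617 (32-bit unsigned)

2889215617


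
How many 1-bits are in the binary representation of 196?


0b11000100 has 3 set bits

3


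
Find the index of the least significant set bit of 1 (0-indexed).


0b1. Lowest set bit at position 0

0


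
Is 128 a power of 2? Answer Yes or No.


0b10000000. Only one bit set => Yes

Yes


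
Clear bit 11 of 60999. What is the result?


60999 & ~(1 << 11) = 58951

58951


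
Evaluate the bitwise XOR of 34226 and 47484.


0b1000010110110010 ^ 0b1011100101111100 = 0b11110011001110 = 15566

15566


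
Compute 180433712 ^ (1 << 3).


180433712 ^ (1 << 3) = 180433712 ^ 8 = 180433720

180433720


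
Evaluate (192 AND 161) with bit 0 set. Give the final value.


Step 1: 192 & 161 = 128
Step 2: 128 | (1 << 0) = 128 | 1 = 129

129


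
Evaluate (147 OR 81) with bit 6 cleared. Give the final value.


Step 1: 147 | 81 = 211
Step 2: 211 & ~(1 << 6) = 147

147


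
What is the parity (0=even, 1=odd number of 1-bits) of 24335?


0b101111100001111 has 10 ones => parity 0

0


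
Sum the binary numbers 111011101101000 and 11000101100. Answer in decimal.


111011101101000 + 11000101100 = 111110110010100 = 32148

32148


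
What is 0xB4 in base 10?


B4 hex = 180 decimal

180


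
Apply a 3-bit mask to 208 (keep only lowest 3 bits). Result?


208 & 7 = 0

0


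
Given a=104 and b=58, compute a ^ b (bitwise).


104 ^ 58 = 82

82


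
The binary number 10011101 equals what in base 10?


10011101 in decimal = 157

157


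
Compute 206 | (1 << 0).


206 | (1 << 0) = 206 | 1 = 207

207


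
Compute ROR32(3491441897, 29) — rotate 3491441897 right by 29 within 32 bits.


Rotate 0b11010000000110110010110011101001 right by 29 (32-bit) = 0b10000000110110010110011101001110 = 2161731406

2161731406


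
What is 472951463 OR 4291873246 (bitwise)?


0b11100001100001010101010100111 | 0b11111111110100001100100111011110 = 0b11111111111100001110101111111111 = 4293979135

4293979135


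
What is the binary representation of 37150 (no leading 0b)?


37150 = 1001000100011110 in binary

1001000100011110


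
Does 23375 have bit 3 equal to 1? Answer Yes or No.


0b101101101001111, bit 3 = 1. Yes

Yes


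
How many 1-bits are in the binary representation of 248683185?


0b1110110100101001101010110001 has 15 set bits

15


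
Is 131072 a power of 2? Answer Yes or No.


0b100000000000000000. Only one bit set => Yes

Yes


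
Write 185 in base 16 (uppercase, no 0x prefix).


185 = B9 hex

B9


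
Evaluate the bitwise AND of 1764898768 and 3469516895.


0b1101001001100100011011111010000 & 0b11001110110011001010000001011111 = 0b1001000000000000010000001010000 = 1207967824

1207967824


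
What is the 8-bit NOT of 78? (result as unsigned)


~0b1001110 = 0b10110001 = 177 (8-bit unsigned)

177


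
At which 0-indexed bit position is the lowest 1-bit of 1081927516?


0b1000000011111001110011101011100. Lowest set bit at position 2

2


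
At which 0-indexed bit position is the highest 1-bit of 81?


0b1010001. Highest set bit at position 6

6


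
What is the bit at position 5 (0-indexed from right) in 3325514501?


0b11000110001101110101001100000101, position 5 = 0

0


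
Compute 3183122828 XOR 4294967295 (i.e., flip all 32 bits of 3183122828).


3183122828 ^ 4294967295 = 1111844467

1111844467


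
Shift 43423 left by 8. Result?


0b1010100110011111 << 8 = 0b101010011001111100000000 = 11116288

11116288


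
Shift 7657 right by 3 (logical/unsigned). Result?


0b1110111101001 >> 3 = 0b1110111101 = 957

957


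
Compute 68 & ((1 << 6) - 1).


68 & 63 = 4

4


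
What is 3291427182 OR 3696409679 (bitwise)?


0b11000100001011110011000101101110 | 0b11011100010100101011110001001111 = 0b11011100011111111011110101101111 = 3699359087

3699359087


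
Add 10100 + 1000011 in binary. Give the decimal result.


10100 + 1000011 = 1010111 = 87

87


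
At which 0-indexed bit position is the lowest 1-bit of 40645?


0b1001111011000101. Lowest set bit at position 0

0


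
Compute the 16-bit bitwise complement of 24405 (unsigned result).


~0b101111101010101 = 0b1010000010101010 = 41130 (16-bit unsigned)

41130


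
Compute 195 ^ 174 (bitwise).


0b11000011 ^ 0b10101110 = 0b1101101 = 109

109


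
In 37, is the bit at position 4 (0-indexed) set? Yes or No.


0b100101, bit 4 = 0. No

No


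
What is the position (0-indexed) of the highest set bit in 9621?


0b10010110010101. Highest set bit at position 13

13


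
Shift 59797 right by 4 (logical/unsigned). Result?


0b1110100110010101 >> 4 = 0b111010011001 = 3737

3737


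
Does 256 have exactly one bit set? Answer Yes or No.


0b100000000. Only one bit set => Yes

Yes


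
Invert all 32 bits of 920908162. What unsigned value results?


920908162 ^ 4294967295 = 3374059133

3374059133


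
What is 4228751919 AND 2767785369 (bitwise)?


0b11111100000011011010001000101111 & 0b10100100111110010000110110011001 = 0b10100100000010010000000000001001 = 2752053257

2752053257


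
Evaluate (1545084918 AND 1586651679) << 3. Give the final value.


Step 1: 1545084918 & 1586651679 = 1544552982
Step 2: 1544552982 << 3 = 12356423856

12356423856


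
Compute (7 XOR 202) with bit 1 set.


Step 1: 7 ^ 202 = 205
Step 2: 205 | (1 << 1) = 205 | 2 = 207

207


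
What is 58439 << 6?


0b1110010001000111 << 6 = 0b1110010001000111000000 = 3740096

3740096


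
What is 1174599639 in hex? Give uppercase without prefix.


1174599639 = 4602F7D7 hex

4602F7D7


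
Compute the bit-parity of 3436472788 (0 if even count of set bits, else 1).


0b11001100110101000110100111010100 has 16 ones => parity 0

0


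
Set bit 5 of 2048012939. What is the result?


2048012939 | (1 << 5) = 2048012939 | 32 = 2048012971

2048012971


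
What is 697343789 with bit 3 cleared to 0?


697343789 & ~(1 << 3) = 697343781

697343781


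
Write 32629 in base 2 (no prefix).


32629 = 111111101110101 in binary

111111101110101


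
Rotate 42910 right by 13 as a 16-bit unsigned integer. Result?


Rotate 0b1010011110011110 right by 13 (16-bit) = 0b11110011110101 = 15605

15605


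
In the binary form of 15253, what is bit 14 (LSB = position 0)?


0b11101110010101, position 14 = 0

0


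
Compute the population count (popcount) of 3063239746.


0b10110110100101010101010001000010 has 14 set bits

14


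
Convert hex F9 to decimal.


F9 hex = 249 decimal

249


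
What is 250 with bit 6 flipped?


250 ^ (1 << 6) = 250 ^ 64 = 186

186


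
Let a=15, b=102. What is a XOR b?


15 ^ 102 = 105

105


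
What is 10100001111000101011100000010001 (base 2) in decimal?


10100001111000101011100000010001 in decimal = 2715990033

2715990033


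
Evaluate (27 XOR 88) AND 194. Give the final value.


Step 1: 27 ^ 88 = 67
Step 2: 67 & 194 = 66

66


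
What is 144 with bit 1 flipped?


144 ^ (1 << 1) = 144 ^ 2 = 146

146


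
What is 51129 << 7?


0b1100011110111001 << 7 = 0b11000111101110010000000 = 6544512

6544512


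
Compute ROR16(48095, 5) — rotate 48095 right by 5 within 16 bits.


Rotate 0b1011101111011111 right by 5 (16-bit) = 0b1111110111011110 = 64990

64990


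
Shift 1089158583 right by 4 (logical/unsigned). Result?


0b1000000111010110011110110110111 >> 4 = 0b100000011101011001111011011 = 68072411

68072411


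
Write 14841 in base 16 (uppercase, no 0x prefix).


14841 = 39F9 hex

39F9


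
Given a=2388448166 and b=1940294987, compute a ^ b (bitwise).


2388448166 ^ 1940294987 = 4261043949

4261043949


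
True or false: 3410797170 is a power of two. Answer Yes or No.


0b11001011010011001010001001110010. Multiple bits set => No

No


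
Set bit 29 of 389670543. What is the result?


389670543 | (1 << 29) = 389670543 | 536870912 = 926541455

926541455


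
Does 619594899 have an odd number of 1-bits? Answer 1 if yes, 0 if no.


0b100100111011100100010010010011 has 14 ones => parity 0

0


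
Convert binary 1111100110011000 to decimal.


1111100110011000 in decimal = 63896

63896


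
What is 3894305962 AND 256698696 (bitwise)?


0b11101000000111100110010010101010 & 0b1111010011001110100101001000 = 0b1000000011000110000000001000 = 135028744

135028744


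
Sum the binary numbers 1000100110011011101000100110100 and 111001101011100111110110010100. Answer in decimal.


1000100110011011101000100110100 + 111001101011100111110110010100 = 1111110011111000100111011001000 = 2122075848

2122075848


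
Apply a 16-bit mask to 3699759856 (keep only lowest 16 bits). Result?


3699759856 & 65535 = 56048

56048


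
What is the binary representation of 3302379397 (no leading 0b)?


3302379397 = 11000100110101100100111110000101 in binary

11000100110101100100111110000101


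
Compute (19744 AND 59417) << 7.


Step 1: 19744 & 59417 = 18432
Step 2: 18432 << 7 = 2359296

2359296


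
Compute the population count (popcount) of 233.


0b11101001 has 5 set bits

5


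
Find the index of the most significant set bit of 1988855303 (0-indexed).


0b1110110100010111000011000000111. Highest set bit at position 30

30


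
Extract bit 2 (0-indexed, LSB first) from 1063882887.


0b111111011010011001000010000111, position 2 = 1

1


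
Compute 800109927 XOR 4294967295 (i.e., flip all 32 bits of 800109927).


800109927 ^ 4294967295 = 3494857368

3494857368


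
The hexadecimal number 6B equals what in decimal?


6B hex = 107 decimal

107


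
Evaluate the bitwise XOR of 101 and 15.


0b1100101 ^ 0b1111 = 0b1101010 = 106

106


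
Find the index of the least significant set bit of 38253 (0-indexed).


0b1001010101101101. Lowest set bit at position 0

0


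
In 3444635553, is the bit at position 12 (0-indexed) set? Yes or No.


0b11001101010100001111011110100001, bit 12 = 1. Yes

Yes


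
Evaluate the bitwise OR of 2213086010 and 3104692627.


0b10000011111010010000001100111010 | 0b10111001000011011101100110010011 = 0b10111011111011011101101110111011 = 3152927675

3152927675


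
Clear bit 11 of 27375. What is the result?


27375 & ~(1 << 11) = 25327

25327


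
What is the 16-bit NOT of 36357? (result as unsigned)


~0b1000111000000101 = 0b111000111111010 = 29178 (16-bit unsigned)

29178


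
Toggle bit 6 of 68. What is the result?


68 ^ (1 << 6) = 68 ^ 64 = 4

4


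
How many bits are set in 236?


0b11101100 has 5 set bits

5


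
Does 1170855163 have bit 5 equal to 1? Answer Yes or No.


0b1000101110010011101010011111011, bit 5 = 1. Yes

Yes


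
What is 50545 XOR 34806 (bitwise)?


0b1100010101110001 ^ 0b1000011111110110 = 0b100001010000111 = 17031

17031


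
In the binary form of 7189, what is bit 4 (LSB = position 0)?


0b1110000010101, position 4 = 1

1


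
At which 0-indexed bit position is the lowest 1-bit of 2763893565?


0b10100100101111011010101100111101. Lowest set bit at position 0

0


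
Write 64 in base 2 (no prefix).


64 = 1000000 in binary

1000000


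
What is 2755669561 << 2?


0b10100100010000000010111000111001 << 2 = 0b1010010001000000001011100011100100 = 11022678244

11022678244


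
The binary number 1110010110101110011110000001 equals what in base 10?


1110010110101110011110000001 in decimal = 240838529

240838529


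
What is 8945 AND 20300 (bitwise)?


0b10001011110001 & 0b100111101001100 = 0b1001000000 = 576

576


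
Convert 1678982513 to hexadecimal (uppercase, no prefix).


1678982513 = 64133D71 hex

64133D71


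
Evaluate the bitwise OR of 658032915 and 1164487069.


0b100111001110001100100100010011 | 0b1000101011010001010100110011101 = 0b1100111011110001110100110011111 = 1735977375

1735977375


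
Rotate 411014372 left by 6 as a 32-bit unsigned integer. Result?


Rotate 0b11000011111111001010011100100 left by 6 (32-bit) = 0b11111111001010011100100000110 = 535116038

535116038


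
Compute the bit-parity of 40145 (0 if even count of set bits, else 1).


0b1001110011010001 has 8 ones => parity 0

0


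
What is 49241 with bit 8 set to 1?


49241 | (1 << 8) = 49241 | 256 = 49497

49497


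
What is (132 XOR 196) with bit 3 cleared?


Step 1: 132 ^ 196 = 64
Step 2: 64 & ~(1 << 3) = 64

64


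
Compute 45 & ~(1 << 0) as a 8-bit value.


45 & ~(1 << 0) = 44

44


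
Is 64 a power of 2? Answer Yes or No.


0b1000000. Only one bit set => Yes

Yes


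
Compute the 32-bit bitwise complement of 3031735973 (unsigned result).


~0b10110100101101001001111010100101 = 0b1001011010010110110000101011010 = 1263231322 (32-bit unsigned)

1263231322


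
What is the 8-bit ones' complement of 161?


161 ^ 255 = 94

94


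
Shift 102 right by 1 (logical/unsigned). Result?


0b1100110 >> 1 = 0b110011 = 51

51


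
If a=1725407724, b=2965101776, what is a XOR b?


1725407724 ^ 2965101776 = 3597434172

3597434172


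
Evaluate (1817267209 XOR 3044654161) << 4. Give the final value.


Step 1: 1817267209 ^ 3044654161 = 3643338840
Step 2: 3643338840 << 4 = 58293421440

58293421440


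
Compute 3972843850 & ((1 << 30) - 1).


3972843850 & 1073741823 = 751618378

751618378


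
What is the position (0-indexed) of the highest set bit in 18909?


0b100100111011101. Highest set bit at position 14

14


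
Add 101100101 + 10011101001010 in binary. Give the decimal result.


101100101 + 10011101001010 = 10100010101111 = 10415

10415


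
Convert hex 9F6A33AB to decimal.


9F6A33AB hex = 2674537387 decimal

2674537387


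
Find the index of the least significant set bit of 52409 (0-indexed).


0b1100110010111001. Lowest set bit at position 0

0


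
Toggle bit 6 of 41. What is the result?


41 ^ (1 << 6) = 41 ^ 64 = 105

105


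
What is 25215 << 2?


0b110001001111111 << 2 = 0b11000100111111100 = 100860

100860


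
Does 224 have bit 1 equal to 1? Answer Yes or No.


0b11100000, bit 1 = 0. No

No


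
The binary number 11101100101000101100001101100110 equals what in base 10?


11101100101000101100001101100110 in decimal = 3970089830

3970089830


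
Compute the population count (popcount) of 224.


0b11100000 has 3 set bits

3


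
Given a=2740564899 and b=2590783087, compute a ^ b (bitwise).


2740564899 ^ 2590783087 = 959808972

959808972


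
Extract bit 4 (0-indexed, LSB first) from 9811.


0b10011001010011, position 4 = 1

1


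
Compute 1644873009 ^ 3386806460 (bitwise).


0b1100010000010101100010100110001 ^ 0b11001001110111101001000010111100 = 0b10101011110101000101010110001101 = 2882819469

2882819469


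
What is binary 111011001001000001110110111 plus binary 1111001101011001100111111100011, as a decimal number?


111011001001000001110110111 + 1111001101011001100111111100011 = 10000001000100010101001110011010 = 2165396378

2165396378


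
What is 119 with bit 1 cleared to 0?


119 & ~(1 << 1) = 117

117


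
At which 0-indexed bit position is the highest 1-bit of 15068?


0b11101011011100. Highest set bit at position 13

13


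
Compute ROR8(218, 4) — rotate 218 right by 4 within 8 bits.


Rotate 0b11011010 right by 4 (8-bit) = 0b10101101 = 173

173


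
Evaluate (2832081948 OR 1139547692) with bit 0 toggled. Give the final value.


Step 1: 2832081948 | 1139547692 = 3958259260
Step 2: 3958259260 ^ (1 << 0) = 3958259260 ^ 1 = 3958259261

3958259261


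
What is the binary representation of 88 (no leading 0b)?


88 = 1011000 in binary

1011000


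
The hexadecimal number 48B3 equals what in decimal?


48B3 hex = 18611 decimal

18611


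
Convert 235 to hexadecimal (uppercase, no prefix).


235 = EB hex

EB


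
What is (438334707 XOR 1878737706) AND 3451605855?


Step 1: 438334707 ^ 1878737706 = 1977300953
Step 2: 1977300953 & 3451605855 = 1167790937

1167790937


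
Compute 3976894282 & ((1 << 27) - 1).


3976894282 & 134217727 = 84580170

84580170


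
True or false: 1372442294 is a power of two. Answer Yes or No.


0b1010001110011011100111010110110. Multiple bits set => No

No


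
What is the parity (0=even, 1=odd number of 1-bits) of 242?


0b11110010 has 5 ones => parity 1

1


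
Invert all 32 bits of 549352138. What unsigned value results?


549352138 ^ 4294967295 = 3745615157

3745615157


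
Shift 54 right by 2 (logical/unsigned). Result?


0b110110 >> 2 = 0b1101 = 13

13


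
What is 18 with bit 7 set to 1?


18 | (1 << 7) = 18 | 128 = 146

146


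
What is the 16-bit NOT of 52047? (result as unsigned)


~0b1100101101001111 = 0b11010010110000 = 13488 (16-bit unsigned)

13488


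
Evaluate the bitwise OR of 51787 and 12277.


0b1100101001001011 | 0b10111111110101 = 0b1110111111111111 = 61439

61439


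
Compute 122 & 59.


0b1111010 & 0b111011 = 0b111010 = 58

58


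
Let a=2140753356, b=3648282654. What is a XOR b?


2140753356 ^ 3648282654 = 2800561618

2800561618


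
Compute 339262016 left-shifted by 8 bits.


0b10100001110001011101001000000 << 8 = 0b1010000111000101110100100000000000000 = 86851076096

86851076096


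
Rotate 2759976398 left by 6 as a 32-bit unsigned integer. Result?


Rotate 0b10100100100000011110010111001110 left by 6 (32-bit) = 0b100000011110010111001110101001 = 544830377

544830377


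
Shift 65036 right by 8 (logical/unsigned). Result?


0b1111111000001100 >> 8 = 0b11111110 = 254

254


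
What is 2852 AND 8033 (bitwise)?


0b101100100100 & 0b1111101100001 = 0b101100100000 = 2848

2848


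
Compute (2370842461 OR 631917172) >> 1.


Step 1: 2370842461 | 631917172 = 2918870909
Step 2: 2918870909 >> 1 = 1459435454

1459435454


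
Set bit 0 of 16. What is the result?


16 | (1 << 0) = 16 | 1 = 17

17


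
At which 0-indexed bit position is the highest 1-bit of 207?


0b11001111. Highest set bit at position 7

7


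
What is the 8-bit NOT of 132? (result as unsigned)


~0b10000100 = 0b1111011 = 123 (8-bit unsigned)

123


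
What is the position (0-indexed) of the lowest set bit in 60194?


0b1110101100100010. Lowest set bit at position 1

1


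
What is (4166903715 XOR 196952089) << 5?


Step 1: 4166903715 ^ 196952089 = 4091586490
Step 2: 4091586490 << 5 = 130930767680

130930767680


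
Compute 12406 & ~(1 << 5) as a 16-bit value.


12406 & ~(1 << 5) = 12374

12374


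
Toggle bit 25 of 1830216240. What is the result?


1830216240 ^ (1 << 25) = 1830216240 ^ 33554432 = 1863770672

1863770672


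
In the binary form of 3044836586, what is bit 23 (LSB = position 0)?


0b10110101011111001000010011101010, position 23 = 0

0


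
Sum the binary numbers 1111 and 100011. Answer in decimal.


1111 + 100011 = 110010 = 50

50


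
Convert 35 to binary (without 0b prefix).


35 = 100011 in binary

100011


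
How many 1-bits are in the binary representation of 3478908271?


0b11001111010110111110110101101111 has 23 set bits

23


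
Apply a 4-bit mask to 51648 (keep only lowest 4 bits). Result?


51648 & 15 = 0

0


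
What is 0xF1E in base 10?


F1E hex = 3870 decimal

3870


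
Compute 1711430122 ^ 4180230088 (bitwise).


0b1100110000000100101100111101010 ^ 0b11111001001010010011111111001000 = 0b10011111001010110110011000100010 = 2670421538

2670421538


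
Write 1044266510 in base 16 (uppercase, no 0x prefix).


1044266510 = 3E3E3E0E hex

3E3E3E0E


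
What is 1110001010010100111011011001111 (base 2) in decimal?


1110001010010100111011011001111 in decimal = 1900705487

1900705487


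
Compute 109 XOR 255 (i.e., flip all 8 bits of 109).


109 ^ 255 = 146

146


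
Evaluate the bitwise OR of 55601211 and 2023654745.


0b11010100000110100000111011 | 0b1111000100111101000010101011001 = 0b1111011110111101110110101111011 = 2078207355

2078207355


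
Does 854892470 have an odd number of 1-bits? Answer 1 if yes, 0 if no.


0b110010111101001001111110110110 has 19 ones => parity 1

1


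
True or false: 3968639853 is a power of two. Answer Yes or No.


0b11101100100011001010001101101101. Multiple bits set => No

No


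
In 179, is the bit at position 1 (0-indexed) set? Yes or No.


0b10110011, bit 1 = 1. Yes

Yes


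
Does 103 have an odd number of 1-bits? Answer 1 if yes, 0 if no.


0b1100111 has 5 ones => parity 1

1


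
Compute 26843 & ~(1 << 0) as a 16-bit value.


26843 & ~(1 << 0) = 26842

26842


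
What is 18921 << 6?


0b100100111101001 << 6 = 0b100100111101001000000 = 1210944

1210944


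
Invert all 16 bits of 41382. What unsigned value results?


41382 ^ 65535 = 24153

24153


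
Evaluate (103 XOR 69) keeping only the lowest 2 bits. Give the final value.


Step 1: 103 ^ 69 = 34
Step 2: 34 & 3 = 2

2


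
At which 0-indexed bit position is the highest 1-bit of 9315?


0b10010001100011. Highest set bit at position 13

13


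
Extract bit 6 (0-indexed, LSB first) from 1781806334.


0b1101010001101000011010011111110, position 6 = 1

1


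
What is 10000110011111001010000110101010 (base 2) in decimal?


10000110011111001010000110101010 in decimal = 2256314794

2256314794


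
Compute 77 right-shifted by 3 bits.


0b1001101 >> 3 = 0b1001 = 9

9


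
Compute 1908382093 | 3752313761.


0b1110001101111111001100110001101 | 0b11011111101001111100001110100001 = 0b11111111101111111101101110101101 = 4290763693

4290763693


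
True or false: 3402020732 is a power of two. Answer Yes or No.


0b11001010110001101011011101111100. Multiple bits set => No

No


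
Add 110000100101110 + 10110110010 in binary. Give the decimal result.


110000100101110 + 10110110010 = 110011011100000 = 26336

26336


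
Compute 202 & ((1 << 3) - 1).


202 & 7 = 2

2


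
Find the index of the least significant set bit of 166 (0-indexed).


0b10100110. Lowest set bit at position 1

1


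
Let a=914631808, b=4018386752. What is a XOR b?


914631808 ^ 4018386752 = 3641154496

3641154496


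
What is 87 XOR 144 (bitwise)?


0b1010111 ^ 0b10010000 = 0b11000111 = 199

199


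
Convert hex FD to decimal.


FD hex = 253 decimal

253


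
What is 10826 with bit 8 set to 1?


10826 | (1 << 8) = 10826 | 256 = 11082

11082


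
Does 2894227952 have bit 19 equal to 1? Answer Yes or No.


0b10101100100000100110100111110000, bit 19 = 0. No

No


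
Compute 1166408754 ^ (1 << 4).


1166408754 ^ (1 << 4) = 1166408754 ^ 16 = 1166408738

1166408738


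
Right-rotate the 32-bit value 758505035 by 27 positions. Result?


Rotate 0b101101001101011101111001001011 right by 27 (32-bit) = 0b10100110101110111100100101100101 = 2797324645

2797324645


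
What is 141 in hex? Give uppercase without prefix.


141 = 8D hex

8D


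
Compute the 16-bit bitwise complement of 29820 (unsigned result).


~0b111010001111100 = 0b1000101110000011 = 35715 (16-bit unsigned)

35715


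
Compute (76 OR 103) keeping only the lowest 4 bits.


Step 1: 76 | 103 = 111
Step 2: 111 & 15 = 15

15


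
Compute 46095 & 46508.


0b1011010000001111 & 0b1011010110101100 = 0b1011010000001100 = 46092

46092


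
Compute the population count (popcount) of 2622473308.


0b10011100010011111100010001011100 has 16 set bits

16


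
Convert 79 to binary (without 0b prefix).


79 = 1001111 in binary

1001111


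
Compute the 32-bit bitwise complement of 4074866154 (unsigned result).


~0b11110010111000011000010111101010 = 0b1101000111100111101000010101 = 220101141 (32-bit unsigned)

220101141


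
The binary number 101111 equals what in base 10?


101111 in decimal = 47

47


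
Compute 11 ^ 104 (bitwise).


0b1011 ^ 0b1101000 = 0b1100011 = 99

99


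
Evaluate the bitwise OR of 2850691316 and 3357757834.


0b10101001111010100001100011110100 | 0b11001000001000110101000110001010 = 0b11101001111010110101100111111110 = 3924515326

3924515326


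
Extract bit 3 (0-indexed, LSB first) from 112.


0b1110000, position 3 = 0

0


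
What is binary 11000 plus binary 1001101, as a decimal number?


11000 + 1001101 = 1100101 = 101

101


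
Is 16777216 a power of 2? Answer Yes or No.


0b1000000000000000000000000. Only one bit set => Yes

Yes


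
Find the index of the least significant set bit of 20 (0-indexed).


0b10100. Lowest set bit at position 2

2


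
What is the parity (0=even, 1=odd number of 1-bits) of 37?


0b100101 has 3 ones => parity 1

1
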